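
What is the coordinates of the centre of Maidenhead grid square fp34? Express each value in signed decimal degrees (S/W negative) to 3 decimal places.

64.500, -73.000

Field F=5, P=15: +5·20° lon, +15·10° lat → SW at lon -80°, lat 60°.
Square 3, 4: +3·2° lon, +4·1° lat → SW at lon -74°, lat 64°.
Cell spans 2° lon × 1° lat. Centre is SW corner plus half of each.
latitude 64.500, longitude -73.000.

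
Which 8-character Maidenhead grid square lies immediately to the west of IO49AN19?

IO49an09

Longitude extended square 1; −1 → 0.
The latitude characters are unchanged.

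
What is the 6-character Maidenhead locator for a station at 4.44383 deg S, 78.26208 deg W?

FI05un

Offset from 180°W / 90°S: lon 101.7379°, lat 85.5562°.
Field: lon ⌊101.7379/20⌋ = 5 → F; lat ⌊85.5562/10⌋ = 8 → I.
Square: lon ⌊1.7379/2⌋ = 0; lat ⌊5.5562/1⌋ = 5.
Subsquare: lon ⌊1.7379/0.0833333⌋ = 20 → u; lat ⌊0.5562/0.0416667⌋ = 13 → n.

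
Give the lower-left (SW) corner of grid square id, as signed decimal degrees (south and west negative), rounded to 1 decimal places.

-60.0, -20.0

Field I=8, D=3: +8·20° lon, +3·10° lat → SW at lon -20°, lat -60°.
latitude -60.0, longitude -20.0.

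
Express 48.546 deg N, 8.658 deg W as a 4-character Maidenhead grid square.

Offset from 180°W / 90°S: lon 171.34°, lat 138.55°.
Field: lon ⌊171.34/20⌋ = 8 → I; lat ⌊138.55/10⌋ = 13 → N.
Square: lon ⌊11.34/2⌋ = 5; lat ⌊8.55/1⌋ = 8.

IN58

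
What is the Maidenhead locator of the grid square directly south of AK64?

AK63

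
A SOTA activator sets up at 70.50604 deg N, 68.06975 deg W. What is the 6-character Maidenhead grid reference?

FQ50xm

Offset from 180°W / 90°S: lon 111.9303°, lat 160.5060°.
Field: 111.9303/20 → 5 → F, 160.5060/10 → 16 → Q; chars FQ.
Square: 11.9303/2 → 5, 0.5060/1 → 0; chars 50.
Subsquare: 1.9303/0.0833333 → 23 → x, 0.5060/0.0416667 → 12 → m; chars xm.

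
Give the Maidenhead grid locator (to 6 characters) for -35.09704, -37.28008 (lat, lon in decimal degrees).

Offset from 180°W / 90°S: lon 142.7199°, lat 54.9030°.
Field (20°×10°, letters A–R): 142.7199/20 → 7 → H, 54.9030/10 → 5 → F; chars HF.
Square (2°×1°, digits 0–9): 2.7199/2 → 1, 4.9030/1 → 4; chars 14.
Subsquare (5′×2.5′, letters a–x): 0.7199/0.0833333 → 8 → i, 0.9030/0.0416667 → 21 → v; chars iv.

HF14iv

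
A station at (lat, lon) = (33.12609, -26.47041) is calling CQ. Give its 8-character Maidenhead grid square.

Shift to the Maidenhead origin (180°W, 90°S): lon 153.52959, lat 123.12609.
Field: lon ⌊153.52959/20⌋ = 7 → H; lat ⌊123.12609/10⌋ = 12 → M.
Square: lon ⌊13.52959/2⌋ = 6; lat ⌊3.12609/1⌋ = 3.
Subsquare: lon ⌊1.52959/0.0833333⌋ = 18 → s; lat ⌊0.12609/0.0416667⌋ = 3 → d.
Extended square: lon ⌊0.02959/0.00833333⌋ = 3; lat ⌊0.00109/0.00416667⌋ = 0.

HM63sd30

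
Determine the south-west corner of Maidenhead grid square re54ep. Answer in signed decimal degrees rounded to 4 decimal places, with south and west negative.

Field R=17, E=4: +17·20° lon, +4·10° lat → SW at lon 160°, lat -50°.
Square 5, 4: +5·2° lon, +4·1° lat → SW at lon 170°, lat -46°.
Subsquare e=4, p=15: +4·0.0833333° lon, +15·0.0416667° lat → SW at lon 170.333°, lat -45.375°.
latitude -45.3750, longitude 170.3333.

-45.3750, 170.3333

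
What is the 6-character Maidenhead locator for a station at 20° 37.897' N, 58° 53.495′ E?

LL90kp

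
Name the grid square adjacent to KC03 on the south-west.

Longitude square 0; −1 → -1, wraps to 9, carry into field.
Longitude field K = 10; −1 → 9 = J.
Latitude square 3; −1 → 2.

JC92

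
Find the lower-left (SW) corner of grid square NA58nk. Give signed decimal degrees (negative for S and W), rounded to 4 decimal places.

Field N=13, A=0: +13·20° lon, +0·10° lat → SW at lon 80°, lat -90°.
Square 5, 8: +5·2° lon, +8·1° lat → SW at lon 90°, lat -82°.
Subsquare n=13, k=10: +13·0.0833333° lon, +10·0.0416667° lat → SW at lon 91.0833°, lat -81.5833°.
latitude -81.5833, longitude 91.0833.

-81.5833, 91.0833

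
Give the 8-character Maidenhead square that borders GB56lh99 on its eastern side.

GB56mh09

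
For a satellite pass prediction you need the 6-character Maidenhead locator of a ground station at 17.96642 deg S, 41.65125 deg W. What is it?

GH92ea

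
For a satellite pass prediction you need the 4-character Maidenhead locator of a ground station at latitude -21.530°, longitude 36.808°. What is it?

KG88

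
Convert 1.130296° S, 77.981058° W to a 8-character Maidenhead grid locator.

FI18au28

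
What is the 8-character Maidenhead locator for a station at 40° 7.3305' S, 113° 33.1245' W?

Add 180° to longitude and 90° to latitude: 66.44792, 49.87783.
Field: 66.44792/20 → 3 → D, 49.87783/10 → 4 → E; chars DE.
Square: 6.44792/2 → 3, 9.87783/1 → 9; chars 39.
Subsquare: 0.44792/0.0833333 → 5 → f, 0.87783/0.0416667 → 21 → v; chars fv.
Extended square: 0.03126/0.00833333 → 3, 0.00283/0.00416667 → 0; chars 30.

DE39fv30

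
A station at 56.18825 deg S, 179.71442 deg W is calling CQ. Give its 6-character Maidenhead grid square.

Shift to the Maidenhead origin (180°W, 90°S): lon 0.2856, lat 33.8118.
Field (20°×10°, letters A–R): lon ⌊0.2856/20⌋ = 0 → A; lat ⌊33.8118/10⌋ = 3 → D.
Square (2°×1°, digits 0–9): lon ⌊0.2856/2⌋ = 0; lat ⌊3.8118/1⌋ = 3.
Subsquare (5′×2.5′, letters a–x): lon ⌊0.2856/0.0833333⌋ = 3 → d; lat ⌊0.8118/0.0416667⌋ = 19 → t.

AD03dt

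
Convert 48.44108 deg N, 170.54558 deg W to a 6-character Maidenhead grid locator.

Shift to the Maidenhead origin (180°W, 90°S): lon 9.4544, lat 138.4411.
Field (20°×10°, letters A–R): lon ⌊9.4544/20⌋ = 0 → A; lat ⌊138.4411/10⌋ = 13 → N.
Square (2°×1°, digits 0–9): lon ⌊9.4544/2⌋ = 4; lat ⌊8.4411/1⌋ = 8.
Subsquare (5′×2.5′, letters a–x): lon ⌊1.4544/0.0833333⌋ = 17 → r; lat ⌊0.4411/0.0416667⌋ = 10 → k.

AN48rk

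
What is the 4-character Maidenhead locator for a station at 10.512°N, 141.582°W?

BK90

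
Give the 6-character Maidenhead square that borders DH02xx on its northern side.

Latitude subsquare x = 23; +1 → 24, wraps to 0 = a, carry into square.
Latitude square 2; +1 → 3.
The longitude characters are unchanged.

DH03xa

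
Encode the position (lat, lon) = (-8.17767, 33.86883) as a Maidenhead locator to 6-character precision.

KI61wt

Shift to the Maidenhead origin (180°W, 90°S): lon 213.8688, lat 81.8223.
Field (20°×10°, letters A–R): 213.8688/20 → 10 → K, 81.8223/10 → 8 → I; chars KI.
Square (2°×1°, digits 0–9): 13.8688/2 → 6, 1.8223/1 → 1; chars 61.
Subsquare (5′×2.5′, letters a–x): 1.8688/0.0833333 → 22 → w, 0.8223/0.0416667 → 19 → t; chars wt.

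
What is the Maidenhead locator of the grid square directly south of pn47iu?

PN47it

Latitude subsquare u = 20; −1 → 19 = t.
The longitude characters are unchanged.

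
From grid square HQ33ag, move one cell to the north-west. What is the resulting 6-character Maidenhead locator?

HQ23xh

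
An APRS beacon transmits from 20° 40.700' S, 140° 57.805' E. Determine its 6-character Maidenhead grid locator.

QG09lh

Offset from 180°W / 90°S: lon 320.9634°, lat 69.3217°.
Field: lon ⌊320.9634/20⌋ = 16 → Q; lat ⌊69.3217/10⌋ = 6 → G.
Square: lon ⌊0.9634/2⌋ = 0; lat ⌊9.3217/1⌋ = 9.
Subsquare: lon ⌊0.9634/0.0833333⌋ = 11 → l; lat ⌊0.3217/0.0416667⌋ = 7 → h.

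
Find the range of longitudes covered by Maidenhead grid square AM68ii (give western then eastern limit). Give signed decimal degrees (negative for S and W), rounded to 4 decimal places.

-167.3333, -167.2500

Field A=0, M=12: +0·20° lon, +12·10° lat → SW at lon -180°, lat 30°.
Square 6, 8: +6·2° lon, +8·1° lat → SW at lon -168°, lat 38°.
Subsquare i=8, i=8: +8·0.0833333° lon, +8·0.0416667° lat → SW at lon -167.333°, lat 38.3333°.
Cell spans 0.0833333° lon × 0.0416667° lat.
west -167.3333, east -167.2500.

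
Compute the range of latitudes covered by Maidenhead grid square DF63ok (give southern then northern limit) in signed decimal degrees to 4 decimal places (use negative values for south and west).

-36.5833, -36.5417

Field D=3, F=5: +3·20° lon, +5·10° lat → SW at lon -120°, lat -40°.
Square 6, 3: +6·2° lon, +3·1° lat → SW at lon -108°, lat -37°.
Subsquare o=14, k=10: +14·0.0833333° lon, +10·0.0416667° lat → SW at lon -106.833°, lat -36.5833°.
Cell spans 0.0833333° lon × 0.0416667° lat.
south -36.5833, north -36.5417.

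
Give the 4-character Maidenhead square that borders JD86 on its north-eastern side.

JD97

Longitude square 8; +1 → 9.
Latitude square 6; +1 → 7.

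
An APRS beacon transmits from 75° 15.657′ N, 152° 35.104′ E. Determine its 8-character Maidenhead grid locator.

Shift to the Maidenhead origin (180°W, 90°S): lon 332.58507, lat 165.26095.
Field: lon ⌊332.58507/20⌋ = 16 → Q; lat ⌊165.26095/10⌋ = 16 → Q.
Square: lon ⌊12.58507/2⌋ = 6; lat ⌊5.26095/1⌋ = 5.
Subsquare: lon ⌊0.58507/0.0833333⌋ = 7 → h; lat ⌊0.26095/0.0416667⌋ = 6 → g.
Extended square: lon ⌊0.00173/0.00833333⌋ = 0; lat ⌊0.01095/0.00416667⌋ = 2.

QQ65hg02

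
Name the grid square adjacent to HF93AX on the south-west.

HF83xw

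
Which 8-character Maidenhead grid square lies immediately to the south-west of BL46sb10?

Longitude extended square 1; −1 → 0.
Latitude extended square 0; −1 → -1, wraps to 9, carry into subsquare.
Latitude subsquare b = 1; −1 → 0 = a.

BL46sa09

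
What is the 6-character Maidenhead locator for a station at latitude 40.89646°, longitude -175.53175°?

Offset from 180°W / 90°S: lon 4.4683°, lat 130.8965°.
Field: lon ⌊4.4683/20⌋ = 0 → A; lat ⌊130.8965/10⌋ = 13 → N.
Square: lon ⌊4.4683/2⌋ = 2; lat ⌊0.8965/1⌋ = 0.
Subsquare: lon ⌊0.4683/0.0833333⌋ = 5 → f; lat ⌊0.8965/0.0416667⌋ = 21 → v.

AN20fv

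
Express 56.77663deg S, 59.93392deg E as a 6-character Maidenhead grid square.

LD93xf

Add 180° to longitude and 90° to latitude: 239.9339, 33.2234.
Field (20°×10°, letters A–R): 239.9339/20 → 11 → L, 33.2234/10 → 3 → D; chars LD.
Square (2°×1°, digits 0–9): 19.9339/2 → 9, 3.2234/1 → 3; chars 93.
Subsquare (5′×2.5′, letters a–x): 1.9339/0.0833333 → 23 → x, 0.2234/0.0416667 → 5 → f; chars xf.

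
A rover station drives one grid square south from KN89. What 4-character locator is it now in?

KN88

Latitude square 9; −1 → 8.
The longitude characters are unchanged.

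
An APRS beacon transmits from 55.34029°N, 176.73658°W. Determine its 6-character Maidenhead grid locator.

AO15pi

Offset from 180°W / 90°S: lon 3.2634°, lat 145.3403°.
Field: lon ⌊3.2634/20⌋ = 0 → A; lat ⌊145.3403/10⌋ = 14 → O.
Square: lon ⌊3.2634/2⌋ = 1; lat ⌊5.3403/1⌋ = 5.
Subsquare: lon ⌊1.2634/0.0833333⌋ = 15 → p; lat ⌊0.3403/0.0416667⌋ = 8 → i.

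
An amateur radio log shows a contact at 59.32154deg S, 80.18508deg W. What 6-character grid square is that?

ED90vq

Add 180° to longitude and 90° to latitude: 99.8149, 30.6785.
Field: 99.8149/20 → 4 → E, 30.6785/10 → 3 → D; chars ED.
Square: 19.8149/2 → 9, 0.6785/1 → 0; chars 90.
Subsquare: 1.8149/0.0833333 → 21 → v, 0.6785/0.0416667 → 16 → q; chars vq.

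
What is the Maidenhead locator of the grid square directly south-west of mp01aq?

Longitude subsquare a = 0; −1 → -1, wraps to 23 = x, carry into square.
Longitude square 0; −1 → -1, wraps to 9, carry into field.
Longitude field M = 12; −1 → 11 = L.
Latitude subsquare q = 16; −1 → 15 = p.

LP91xp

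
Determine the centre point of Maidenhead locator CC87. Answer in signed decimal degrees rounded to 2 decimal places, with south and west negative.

-62.50, -123.00

Field C=2, C=2: +2·20° lon, +2·10° lat → SW at lon -140°, lat -70°.
Square 8, 7: +8·2° lon, +7·1° lat → SW at lon -124°, lat -63°.
Cell spans 2° lon × 1° lat. Centre is SW corner plus half of each.
latitude -62.50, longitude -123.00.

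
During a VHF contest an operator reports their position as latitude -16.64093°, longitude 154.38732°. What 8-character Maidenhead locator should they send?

Offset from 180°W / 90°S: lon 334.38732°, lat 73.35907°.
Field: 334.38732/20 → 16 → Q, 73.35907/10 → 7 → H; chars QH.
Square: 14.38732/2 → 7, 3.35907/1 → 3; chars 73.
Subsquare: 0.38732/0.0833333 → 4 → e, 0.35907/0.0416667 → 8 → i; chars ei.
Extended square: 0.05399/0.00833333 → 6, 0.02574/0.00416667 → 6; chars 66.

QH73ei66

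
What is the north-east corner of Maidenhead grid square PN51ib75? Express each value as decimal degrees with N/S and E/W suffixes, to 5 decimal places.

41.06667° N, 130.73333° E

Field P=15, N=13: +15·20° lon, +13·10° lat → SW at lon 120°, lat 40°.
Square 5, 1: +5·2° lon, +1·1° lat → SW at lon 130°, lat 41°.
Subsquare i=8, b=1: +8·0.0833333° lon, +1·0.0416667° lat → SW at lon 130.667°, lat 41.0417°.
Extended square 7, 5: +7·0.00833333° lon, +5·0.00416667° lat → SW at lon 130.725°, lat 41.0625°.
Cell spans 0.00833333° lon × 0.00416667° lat. NE corner is SW corner plus one full cell.
latitude 41.06667° N, longitude 130.73333° E.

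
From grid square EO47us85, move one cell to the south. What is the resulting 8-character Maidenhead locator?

EO47us84

Latitude extended square 5; −1 → 4.
The longitude characters are unchanged.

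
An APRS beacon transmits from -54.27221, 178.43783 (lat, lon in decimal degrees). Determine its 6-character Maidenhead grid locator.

RD95fr

Offset from 180°W / 90°S: lon 358.4378°, lat 35.7278°.
Field (20°×10°, letters A–R): 358.4378/20 → 17 → R, 35.7278/10 → 3 → D; chars RD.
Square (2°×1°, digits 0–9): 18.4378/2 → 9, 5.7278/1 → 5; chars 95.
Subsquare (5′×2.5′, letters a–x): 0.4378/0.0833333 → 5 → f, 0.7278/0.0416667 → 17 → r; chars fr.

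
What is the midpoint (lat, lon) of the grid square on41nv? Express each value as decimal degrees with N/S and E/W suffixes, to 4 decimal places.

Field O=14, N=13: +14·20° lon, +13·10° lat → SW at lon 100°, lat 40°.
Square 4, 1: +4·2° lon, +1·1° lat → SW at lon 108°, lat 41°.
Subsquare n=13, v=21: +13·0.0833333° lon, +21·0.0416667° lat → SW at lon 109.083°, lat 41.875°.
Cell spans 0.0833333° lon × 0.0416667° lat. Centre is SW corner plus half of each.
latitude 41.8958° N, longitude 109.1250° E.

41.8958° N, 109.1250° E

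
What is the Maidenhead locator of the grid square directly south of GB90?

GA99

Latitude square 0; −1 → -1, wraps to 9, carry into field.
Latitude field B = 1; −1 → 0 = A.
The longitude characters are unchanged.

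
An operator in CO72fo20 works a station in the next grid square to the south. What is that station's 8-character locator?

CO72fn29

Latitude extended square 0; −1 → -1, wraps to 9, carry into subsquare.
Latitude subsquare o = 14; −1 → 13 = n.
The longitude characters are unchanged.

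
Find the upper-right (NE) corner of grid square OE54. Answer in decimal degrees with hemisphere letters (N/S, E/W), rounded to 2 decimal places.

Field O=14, E=4: +14·20° lon, +4·10° lat → SW at lon 100°, lat -50°.
Square 5, 4: +5·2° lon, +4·1° lat → SW at lon 110°, lat -46°.
Cell spans 2° lon × 1° lat. NE corner is SW corner plus one full cell.
latitude 45.00° S, longitude 112.00° E.

45.00° S, 112.00° E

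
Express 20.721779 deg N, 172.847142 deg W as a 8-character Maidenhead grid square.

AL30nr83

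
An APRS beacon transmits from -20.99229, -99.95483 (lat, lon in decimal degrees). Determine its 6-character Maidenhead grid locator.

EG09aa

Add 180° to longitude and 90° to latitude: 80.0452, 69.0077.
Field: 80.0452/20 → 4 → E, 69.0077/10 → 6 → G; chars EG.
Square: 0.0452/2 → 0, 9.0077/1 → 9; chars 09.
Subsquare: 0.0452/0.0833333 → 0 → a, 0.0077/0.0416667 → 0 → a; chars aa.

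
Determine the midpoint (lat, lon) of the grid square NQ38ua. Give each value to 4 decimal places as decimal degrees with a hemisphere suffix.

Field N=13, Q=16: +13·20° lon, +16·10° lat → SW at lon 80°, lat 70°.
Square 3, 8: +3·2° lon, +8·1° lat → SW at lon 86°, lat 78°.
Subsquare u=20, a=0: +20·0.0833333° lon, +0·0.0416667° lat → SW at lon 87.6667°, lat 78°.
Cell spans 0.0833333° lon × 0.0416667° lat. Centre is SW corner plus half of each.
latitude 78.0208° N, longitude 87.7083° E.

78.0208° N, 87.7083° E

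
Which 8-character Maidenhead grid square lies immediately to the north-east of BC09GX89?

BD00ga90

Longitude extended square 8; +1 → 9.
Latitude extended square 9; +1 → 10, wraps to 0, carry into subsquare.
Latitude subsquare x = 23; +1 → 24, wraps to 0 = a, carry into square.
Latitude square 9; +1 → 10, wraps to 0, carry into field.
Latitude field C = 2; +1 → 3 = D.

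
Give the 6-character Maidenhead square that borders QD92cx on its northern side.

QD93ca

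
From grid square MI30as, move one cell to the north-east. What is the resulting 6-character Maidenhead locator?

MI30bt

Longitude subsquare a = 0; +1 → 1 = b.
Latitude subsquare s = 18; +1 → 19 = t.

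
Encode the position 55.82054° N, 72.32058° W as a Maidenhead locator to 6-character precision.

FO35ut

Offset from 180°W / 90°S: lon 107.6794°, lat 145.8205°.
Field: lon ⌊107.6794/20⌋ = 5 → F; lat ⌊145.8205/10⌋ = 14 → O.
Square: lon ⌊7.6794/2⌋ = 3; lat ⌊5.8205/1⌋ = 5.
Subsquare: lon ⌊1.6794/0.0833333⌋ = 20 → u; lat ⌊0.8205/0.0416667⌋ = 19 → t.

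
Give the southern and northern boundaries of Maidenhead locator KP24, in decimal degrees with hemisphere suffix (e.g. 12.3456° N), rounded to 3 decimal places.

Field K=10, P=15: +10·20° lon, +15·10° lat → SW at lon 20°, lat 60°.
Square 2, 4: +2·2° lon, +4·1° lat → SW at lon 24°, lat 64°.
Cell spans 2° lon × 1° lat.
south 64.000° N, north 65.000° N.

64.000° N, 65.000° N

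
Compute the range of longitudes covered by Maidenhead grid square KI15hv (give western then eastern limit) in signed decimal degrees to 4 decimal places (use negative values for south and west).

22.5833, 22.6667

Field K=10, I=8: +10·20° lon, +8·10° lat → SW at lon 20°, lat -10°.
Square 1, 5: +1·2° lon, +5·1° lat → SW at lon 22°, lat -5°.
Subsquare h=7, v=21: +7·0.0833333° lon, +21·0.0416667° lat → SW at lon 22.5833°, lat -4.125°.
Cell spans 0.0833333° lon × 0.0416667° lat.
west 22.5833, east 22.6667.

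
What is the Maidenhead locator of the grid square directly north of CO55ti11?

CO55ti12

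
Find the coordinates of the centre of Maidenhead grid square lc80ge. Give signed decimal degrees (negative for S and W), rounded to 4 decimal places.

-69.8125, 56.5417

Field L=11, C=2: +11·20° lon, +2·10° lat → SW at lon 40°, lat -70°.
Square 8, 0: +8·2° lon, +0·1° lat → SW at lon 56°, lat -70°.
Subsquare g=6, e=4: +6·0.0833333° lon, +4·0.0416667° lat → SW at lon 56.5°, lat -69.8333°.
Cell spans 0.0833333° lon × 0.0416667° lat. Centre is SW corner plus half of each.
latitude -69.8125, longitude 56.5417.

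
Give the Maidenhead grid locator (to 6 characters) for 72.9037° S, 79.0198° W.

Shift to the Maidenhead origin (180°W, 90°S): lon 100.9802, lat 17.0963.
Field: lon ⌊100.9802/20⌋ = 5 → F; lat ⌊17.0963/10⌋ = 1 → B.
Square: lon ⌊0.9802/2⌋ = 0; lat ⌊7.0963/1⌋ = 7.
Subsquare: lon ⌊0.9802/0.0833333⌋ = 11 → l; lat ⌊0.0963/0.0416667⌋ = 2 → c.

FB07lc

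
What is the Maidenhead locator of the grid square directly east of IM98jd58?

IM98jd68

Longitude extended square 5; +1 → 6.
The latitude characters are unchanged.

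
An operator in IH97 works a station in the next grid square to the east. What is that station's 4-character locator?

Longitude square 9; +1 → 10, wraps to 0, carry into field.
Longitude field I = 8; +1 → 9 = J.
The latitude characters are unchanged.

JH07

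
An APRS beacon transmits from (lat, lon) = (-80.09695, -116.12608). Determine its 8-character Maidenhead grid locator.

Add 180° to longitude and 90° to latitude: 63.87392, 9.90305.
Field: lon ⌊63.87392/20⌋ = 3 → D; lat ⌊9.90305/10⌋ = 0 → A.
Square: lon ⌊3.87392/2⌋ = 1; lat ⌊9.90305/1⌋ = 9.
Subsquare: lon ⌊1.87392/0.0833333⌋ = 22 → w; lat ⌊0.90305/0.0416667⌋ = 21 → v.
Extended square: lon ⌊0.04059/0.00833333⌋ = 4; lat ⌊0.02805/0.00416667⌋ = 6.

DA19wv46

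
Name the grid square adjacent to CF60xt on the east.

CF70at

Longitude subsquare x = 23; +1 → 24, wraps to 0 = a, carry into square.
Longitude square 6; +1 → 7.
The latitude characters are unchanged.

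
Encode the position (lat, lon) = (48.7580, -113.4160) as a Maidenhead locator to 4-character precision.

DN38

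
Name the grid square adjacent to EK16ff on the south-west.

EK16ee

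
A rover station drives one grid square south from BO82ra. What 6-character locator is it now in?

Latitude subsquare a = 0; −1 → -1, wraps to 23 = x, carry into square.
Latitude square 2; −1 → 1.
The longitude characters are unchanged.

BO81rx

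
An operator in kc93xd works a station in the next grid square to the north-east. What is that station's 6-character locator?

Longitude subsquare x = 23; +1 → 24, wraps to 0 = a, carry into square.
Longitude square 9; +1 → 10, wraps to 0, carry into field.
Longitude field K = 10; +1 → 11 = L.
Latitude subsquare d = 3; +1 → 4 = e.

LC03ae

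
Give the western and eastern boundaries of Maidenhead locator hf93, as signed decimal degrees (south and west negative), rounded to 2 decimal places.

-22.00, -20.00

Field H=7, F=5: +7·20° lon, +5·10° lat → SW at lon -40°, lat -40°.
Square 9, 3: +9·2° lon, +3·1° lat → SW at lon -22°, lat -37°.
Cell spans 2° lon × 1° lat.
west -22.00, east -20.00.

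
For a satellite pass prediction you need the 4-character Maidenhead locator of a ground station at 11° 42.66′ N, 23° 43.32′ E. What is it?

KK11

Add 180° to longitude and 90° to latitude: 203.72, 101.71.
Field: lon ⌊203.72/20⌋ = 10 → K; lat ⌊101.71/10⌋ = 10 → K.
Square: lon ⌊3.72/2⌋ = 1; lat ⌊1.71/1⌋ = 1.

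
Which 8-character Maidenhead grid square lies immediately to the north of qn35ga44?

QN35ga45

Latitude extended square 4; +1 → 5.
The longitude characters are unchanged.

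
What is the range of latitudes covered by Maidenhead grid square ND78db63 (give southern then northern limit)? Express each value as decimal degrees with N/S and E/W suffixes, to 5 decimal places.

51.94583° S, 51.94167° S

Field N=13, D=3: +13·20° lon, +3·10° lat → SW at lon 80°, lat -60°.
Square 7, 8: +7·2° lon, +8·1° lat → SW at lon 94°, lat -52°.
Subsquare d=3, b=1: +3·0.0833333° lon, +1·0.0416667° lat → SW at lon 94.25°, lat -51.9583°.
Extended square 6, 3: +6·0.00833333° lon, +3·0.00416667° lat → SW at lon 94.3°, lat -51.9458°.
Cell spans 0.00833333° lon × 0.00416667° lat.
south 51.94583° S, north 51.94167° S.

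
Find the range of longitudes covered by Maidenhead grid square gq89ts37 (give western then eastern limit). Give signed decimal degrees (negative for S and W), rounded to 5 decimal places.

-42.39167, -42.38333

Field G=6, Q=16: +6·20° lon, +16·10° lat → SW at lon -60°, lat 70°.
Square 8, 9: +8·2° lon, +9·1° lat → SW at lon -44°, lat 79°.
Subsquare t=19, s=18: +19·0.0833333° lon, +18·0.0416667° lat → SW at lon -42.4167°, lat 79.75°.
Extended square 3, 7: +3·0.00833333° lon, +7·0.00416667° lat → SW at lon -42.3917°, lat 79.7792°.
Cell spans 0.00833333° lon × 0.00416667° lat.
west -42.39167, east -42.38333.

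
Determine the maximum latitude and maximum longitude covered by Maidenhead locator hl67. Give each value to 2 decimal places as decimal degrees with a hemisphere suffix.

28.00° N, 26.00° W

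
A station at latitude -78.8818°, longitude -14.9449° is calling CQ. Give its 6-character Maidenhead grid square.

IB21mc

Add 180° to longitude and 90° to latitude: 165.0551, 11.1182.
Field: lon ⌊165.0551/20⌋ = 8 → I; lat ⌊11.1182/10⌋ = 1 → B.
Square: lon ⌊5.0551/2⌋ = 2; lat ⌊1.1182/1⌋ = 1.
Subsquare: lon ⌊1.0551/0.0833333⌋ = 12 → m; lat ⌊0.1182/0.0416667⌋ = 2 → c.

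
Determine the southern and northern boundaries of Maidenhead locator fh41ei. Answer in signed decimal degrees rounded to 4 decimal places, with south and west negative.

-18.6667, -18.6250

Field F=5, H=7: +5·20° lon, +7·10° lat → SW at lon -80°, lat -20°.
Square 4, 1: +4·2° lon, +1·1° lat → SW at lon -72°, lat -19°.
Subsquare e=4, i=8: +4·0.0833333° lon, +8·0.0416667° lat → SW at lon -71.6667°, lat -18.6667°.
Cell spans 0.0833333° lon × 0.0416667° lat.
south -18.6667, north -18.6250.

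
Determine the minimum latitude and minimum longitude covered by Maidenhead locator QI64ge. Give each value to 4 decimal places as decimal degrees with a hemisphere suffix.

5.8333° S, 152.5000° E

Field Q=16, I=8: +16·20° lon, +8·10° lat → SW at lon 140°, lat -10°.
Square 6, 4: +6·2° lon, +4·1° lat → SW at lon 152°, lat -6°.
Subsquare g=6, e=4: +6·0.0833333° lon, +4·0.0416667° lat → SW at lon 152.5°, lat -5.83333°.
latitude 5.8333° S, longitude 152.5000° E.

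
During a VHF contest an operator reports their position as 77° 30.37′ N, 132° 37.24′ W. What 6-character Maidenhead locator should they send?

CQ37qm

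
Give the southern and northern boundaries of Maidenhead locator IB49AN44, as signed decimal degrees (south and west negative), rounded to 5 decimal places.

-70.44167, -70.43750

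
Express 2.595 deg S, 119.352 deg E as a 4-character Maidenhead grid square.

OI97

Shift to the Maidenhead origin (180°W, 90°S): lon 299.35, lat 87.41.
Field: lon ⌊299.35/20⌋ = 14 → O; lat ⌊87.41/10⌋ = 8 → I.
Square: lon ⌊19.35/2⌋ = 9; lat ⌊7.41/1⌋ = 7.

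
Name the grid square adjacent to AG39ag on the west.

AG29xg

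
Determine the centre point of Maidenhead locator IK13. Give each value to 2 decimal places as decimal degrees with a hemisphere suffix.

Field I=8, K=10: +8·20° lon, +10·10° lat → SW at lon -20°, lat 10°.
Square 1, 3: +1·2° lon, +3·1° lat → SW at lon -18°, lat 13°.
Cell spans 2° lon × 1° lat. Centre is SW corner plus half of each.
latitude 13.50° N, longitude 17.00° W.

13.50° N, 17.00° W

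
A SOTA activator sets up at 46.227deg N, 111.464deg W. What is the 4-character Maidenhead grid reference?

Add 180° to longitude and 90° to latitude: 68.54, 136.23.
Field: lon ⌊68.54/20⌋ = 3 → D; lat ⌊136.23/10⌋ = 13 → N.
Square: lon ⌊8.54/2⌋ = 4; lat ⌊6.23/1⌋ = 6.

DN46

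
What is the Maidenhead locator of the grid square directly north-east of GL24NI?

GL24oj

Longitude subsquare n = 13; +1 → 14 = o.
Latitude subsquare i = 8; +1 → 9 = j.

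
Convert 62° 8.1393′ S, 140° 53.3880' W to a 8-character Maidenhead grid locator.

BC97nu37

Shift to the Maidenhead origin (180°W, 90°S): lon 39.11020, lat 27.86435.
Field (20°×10°, letters A–R): lon ⌊39.11020/20⌋ = 1 → B; lat ⌊27.86435/10⌋ = 2 → C.
Square (2°×1°, digits 0–9): lon ⌊19.11020/2⌋ = 9; lat ⌊7.86435/1⌋ = 7.
Subsquare (5′×2.5′, letters a–x): lon ⌊1.11020/0.0833333⌋ = 13 → n; lat ⌊0.86435/0.0416667⌋ = 20 → u.
Extended square (30″×15″, digits 0–9): lon ⌊0.02687/0.00833333⌋ = 3; lat ⌊0.03101/0.00416667⌋ = 7.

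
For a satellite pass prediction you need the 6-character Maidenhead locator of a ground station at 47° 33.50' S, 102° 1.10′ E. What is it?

Add 180° to longitude and 90° to latitude: 282.0183, 42.4417.
Field: 282.0183/20 → 14 → O, 42.4417/10 → 4 → E; chars OE.
Square: 2.0183/2 → 1, 2.4417/1 → 2; chars 12.
Subsquare: 0.0183/0.0833333 → 0 → a, 0.4417/0.0416667 → 10 → k; chars ak.

OE12ak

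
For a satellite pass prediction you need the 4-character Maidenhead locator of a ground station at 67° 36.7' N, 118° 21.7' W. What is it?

DP07

Shift to the Maidenhead origin (180°W, 90°S): lon 61.64, lat 157.61.
Field: lon ⌊61.64/20⌋ = 3 → D; lat ⌊157.61/10⌋ = 15 → P.
Square: lon ⌊1.64/2⌋ = 0; lat ⌊7.61/1⌋ = 7.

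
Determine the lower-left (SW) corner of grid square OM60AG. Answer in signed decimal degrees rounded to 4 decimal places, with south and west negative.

30.2500, 112.0000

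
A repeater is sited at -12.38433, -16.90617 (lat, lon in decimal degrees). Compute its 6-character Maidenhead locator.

IH17no

Shift to the Maidenhead origin (180°W, 90°S): lon 163.0938, lat 77.6157.
Field (20°×10°, letters A–R): 163.0938/20 → 8 → I, 77.6157/10 → 7 → H; chars IH.
Square (2°×1°, digits 0–9): 3.0938/2 → 1, 7.6157/1 → 7; chars 17.
Subsquare (5′×2.5′, letters a–x): 1.0938/0.0833333 → 13 → n, 0.6157/0.0416667 → 14 → o; chars no.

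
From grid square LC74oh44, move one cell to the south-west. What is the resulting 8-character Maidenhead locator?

Longitude extended square 4; −1 → 3.
Latitude extended square 4; −1 → 3.

LC74oh33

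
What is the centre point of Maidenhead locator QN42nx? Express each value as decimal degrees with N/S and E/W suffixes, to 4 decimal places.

42.9792° N, 149.1250° E

Field Q=16, N=13: +16·20° lon, +13·10° lat → SW at lon 140°, lat 40°.
Square 4, 2: +4·2° lon, +2·1° lat → SW at lon 148°, lat 42°.
Subsquare n=13, x=23: +13·0.0833333° lon, +23·0.0416667° lat → SW at lon 149.083°, lat 42.9583°.
Cell spans 0.0833333° lon × 0.0416667° lat. Centre is SW corner plus half of each.
latitude 42.9792° N, longitude 149.1250° E.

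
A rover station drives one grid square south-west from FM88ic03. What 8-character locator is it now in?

FM88hc92

Longitude extended square 0; −1 → -1, wraps to 9, carry into subsquare.
Longitude subsquare i = 8; −1 → 7 = h.
Latitude extended square 3; −1 → 2.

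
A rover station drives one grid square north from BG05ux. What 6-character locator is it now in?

Latitude subsquare x = 23; +1 → 24, wraps to 0 = a, carry into square.
Latitude square 5; +1 → 6.
The longitude characters are unchanged.

BG06ua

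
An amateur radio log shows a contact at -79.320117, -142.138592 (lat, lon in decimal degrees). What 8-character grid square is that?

Add 180° to longitude and 90° to latitude: 37.86141, 10.67988.
Field: 37.86141/20 → 1 → B, 10.67988/10 → 1 → B; chars BB.
Square: 17.86141/2 → 8, 0.67988/1 → 0; chars 80.
Subsquare: 1.86141/0.0833333 → 22 → w, 0.67988/0.0416667 → 16 → q; chars wq.
Extended square: 0.02807/0.00833333 → 3, 0.01322/0.00416667 → 3; chars 33.

BB80wq33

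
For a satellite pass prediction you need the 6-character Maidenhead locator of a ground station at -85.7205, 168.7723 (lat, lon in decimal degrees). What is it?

Add 180° to longitude and 90° to latitude: 348.7723, 4.2795.
Field: 348.7723/20 → 17 → R, 4.2795/10 → 0 → A; chars RA.
Square: 8.7723/2 → 4, 4.2795/1 → 4; chars 44.
Subsquare: 0.7723/0.0833333 → 9 → j, 0.2795/0.0416667 → 6 → g; chars jg.

RA44jg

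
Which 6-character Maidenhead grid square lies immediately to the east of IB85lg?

IB85mg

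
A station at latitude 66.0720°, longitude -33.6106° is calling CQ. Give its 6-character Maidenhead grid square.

HP36eb

Shift to the Maidenhead origin (180°W, 90°S): lon 146.3894, lat 156.0720.
Field: 146.3894/20 → 7 → H, 156.0720/10 → 15 → P; chars HP.
Square: 6.3894/2 → 3, 6.0720/1 → 6; chars 36.
Subsquare: 0.3894/0.0833333 → 4 → e, 0.0720/0.0416667 → 1 → b; chars eb.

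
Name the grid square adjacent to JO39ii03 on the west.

Longitude extended square 0; −1 → -1, wraps to 9, carry into subsquare.
Longitude subsquare i = 8; −1 → 7 = h.
The latitude characters are unchanged.

JO39hi93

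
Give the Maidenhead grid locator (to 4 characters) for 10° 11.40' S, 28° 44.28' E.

KH49

Offset from 180°W / 90°S: lon 208.74°, lat 79.81°.
Field (20°×10°, letters A–R): lon ⌊208.74/20⌋ = 10 → K; lat ⌊79.81/10⌋ = 7 → H.
Square (2°×1°, digits 0–9): lon ⌊8.74/2⌋ = 4; lat ⌊9.81/1⌋ = 9.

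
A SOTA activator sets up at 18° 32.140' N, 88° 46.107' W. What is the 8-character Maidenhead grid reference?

EK58om78

Offset from 180°W / 90°S: lon 91.23155°, lat 108.53567°.
Field: lon ⌊91.23155/20⌋ = 4 → E; lat ⌊108.53567/10⌋ = 10 → K.
Square: lon ⌊11.23155/2⌋ = 5; lat ⌊8.53567/1⌋ = 8.
Subsquare: lon ⌊1.23155/0.0833333⌋ = 14 → o; lat ⌊0.53567/0.0416667⌋ = 12 → m.
Extended square: lon ⌊0.06488/0.00833333⌋ = 7; lat ⌊0.03567/0.00416667⌋ = 8.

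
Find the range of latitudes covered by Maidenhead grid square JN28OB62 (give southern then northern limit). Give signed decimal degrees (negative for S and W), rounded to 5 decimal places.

48.05000, 48.05417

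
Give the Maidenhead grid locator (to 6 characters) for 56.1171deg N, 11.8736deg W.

Add 180° to longitude and 90° to latitude: 168.1264, 146.1171.
Field: lon ⌊168.1264/20⌋ = 8 → I; lat ⌊146.1171/10⌋ = 14 → O.
Square: lon ⌊8.1264/2⌋ = 4; lat ⌊6.1171/1⌋ = 6.
Subsquare: lon ⌊0.1264/0.0833333⌋ = 1 → b; lat ⌊0.1171/0.0416667⌋ = 2 → c.

IO46bc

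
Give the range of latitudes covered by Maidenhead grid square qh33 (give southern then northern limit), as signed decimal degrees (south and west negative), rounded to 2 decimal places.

-17.00, -16.00

Field Q=16, H=7: +16·20° lon, +7·10° lat → SW at lon 140°, lat -20°.
Square 3, 3: +3·2° lon, +3·1° lat → SW at lon 146°, lat -17°.
Cell spans 2° lon × 1° lat.
south -17.00, north -16.00.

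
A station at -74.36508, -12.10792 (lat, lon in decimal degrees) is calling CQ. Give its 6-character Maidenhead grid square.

IB35wp

Add 180° to longitude and 90° to latitude: 167.8921, 15.6349.
Field: lon ⌊167.8921/20⌋ = 8 → I; lat ⌊15.6349/10⌋ = 1 → B.
Square: lon ⌊7.8921/2⌋ = 3; lat ⌊5.6349/1⌋ = 5.
Subsquare: lon ⌊1.8921/0.0833333⌋ = 22 → w; lat ⌊0.6349/0.0416667⌋ = 15 → p.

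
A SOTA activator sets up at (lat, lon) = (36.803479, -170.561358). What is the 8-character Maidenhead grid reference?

AM46rt22

Shift to the Maidenhead origin (180°W, 90°S): lon 9.43864, lat 126.80348.
Field (20°×10°, letters A–R): lon ⌊9.43864/20⌋ = 0 → A; lat ⌊126.80348/10⌋ = 12 → M.
Square (2°×1°, digits 0–9): lon ⌊9.43864/2⌋ = 4; lat ⌊6.80348/1⌋ = 6.
Subsquare (5′×2.5′, letters a–x): lon ⌊1.43864/0.0833333⌋ = 17 → r; lat ⌊0.80348/0.0416667⌋ = 19 → t.
Extended square (30″×15″, digits 0–9): lon ⌊0.02198/0.00833333⌋ = 2; lat ⌊0.01181/0.00416667⌋ = 2.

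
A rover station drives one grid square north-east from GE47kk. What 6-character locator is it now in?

Longitude subsquare k = 10; +1 → 11 = l.
Latitude subsquare k = 10; +1 → 11 = l.

GE47ll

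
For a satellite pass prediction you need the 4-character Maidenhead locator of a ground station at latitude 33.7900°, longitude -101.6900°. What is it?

DM93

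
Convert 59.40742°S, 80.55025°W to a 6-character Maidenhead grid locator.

ED90ro

Shift to the Maidenhead origin (180°W, 90°S): lon 99.4497, lat 30.5926.
Field: 99.4497/20 → 4 → E, 30.5926/10 → 3 → D; chars ED.
Square: 19.4497/2 → 9, 0.5926/1 → 0; chars 90.
Subsquare: 1.4497/0.0833333 → 17 → r, 0.5926/0.0416667 → 14 → o; chars ro.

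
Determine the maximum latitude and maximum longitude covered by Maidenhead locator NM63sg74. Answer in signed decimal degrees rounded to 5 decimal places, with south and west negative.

33.27083, 93.56667

Field N=13, M=12: +13·20° lon, +12·10° lat → SW at lon 80°, lat 30°.
Square 6, 3: +6·2° lon, +3·1° lat → SW at lon 92°, lat 33°.
Subsquare s=18, g=6: +18·0.0833333° lon, +6·0.0416667° lat → SW at lon 93.5°, lat 33.25°.
Extended square 7, 4: +7·0.00833333° lon, +4·0.00416667° lat → SW at lon 93.5583°, lat 33.2667°.
Cell spans 0.00833333° lon × 0.00416667° lat. NE corner is SW corner plus one full cell.
latitude 33.27083, longitude 93.56667.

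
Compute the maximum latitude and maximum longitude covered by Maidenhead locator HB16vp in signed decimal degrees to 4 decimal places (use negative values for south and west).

Field H=7, B=1: +7·20° lon, +1·10° lat → SW at lon -40°, lat -80°.
Square 1, 6: +1·2° lon, +6·1° lat → SW at lon -38°, lat -74°.
Subsquare v=21, p=15: +21·0.0833333° lon, +15·0.0416667° lat → SW at lon -36.25°, lat -73.375°.
Cell spans 0.0833333° lon × 0.0416667° lat. NE corner is SW corner plus one full cell.
latitude -73.3333, longitude -36.1667.

-73.3333, -36.1667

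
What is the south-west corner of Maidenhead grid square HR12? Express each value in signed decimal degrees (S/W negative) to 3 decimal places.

Field H=7, R=17: +7·20° lon, +17·10° lat → SW at lon -40°, lat 80°.
Square 1, 2: +1·2° lon, +2·1° lat → SW at lon -38°, lat 82°.
latitude 82.000, longitude -38.000.

82.000, -38.000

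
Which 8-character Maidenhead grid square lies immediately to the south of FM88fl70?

Latitude extended square 0; −1 → -1, wraps to 9, carry into subsquare.
Latitude subsquare l = 11; −1 → 10 = k.
The longitude characters are unchanged.

FM88fk79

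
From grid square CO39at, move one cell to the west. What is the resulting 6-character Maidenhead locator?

CO29xt

Longitude subsquare a = 0; −1 → -1, wraps to 23 = x, carry into square.
Longitude square 3; −1 → 2.
The latitude characters are unchanged.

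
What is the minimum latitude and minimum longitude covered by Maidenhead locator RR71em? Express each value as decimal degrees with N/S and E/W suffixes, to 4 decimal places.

81.5000° N, 174.3333° E

Field R=17, R=17: +17·20° lon, +17·10° lat → SW at lon 160°, lat 80°.
Square 7, 1: +7·2° lon, +1·1° lat → SW at lon 174°, lat 81°.
Subsquare e=4, m=12: +4·0.0833333° lon, +12·0.0416667° lat → SW at lon 174.333°, lat 81.5°.
latitude 81.5000° N, longitude 174.3333° E.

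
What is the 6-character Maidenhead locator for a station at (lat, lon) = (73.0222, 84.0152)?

Offset from 180°W / 90°S: lon 264.0152°, lat 163.0222°.
Field: lon ⌊264.0152/20⌋ = 13 → N; lat ⌊163.0222/10⌋ = 16 → Q.
Square: lon ⌊4.0152/2⌋ = 2; lat ⌊3.0222/1⌋ = 3.
Subsquare: lon ⌊0.0152/0.0833333⌋ = 0 → a; lat ⌊0.0222/0.0416667⌋ = 0 → a.

NQ23aa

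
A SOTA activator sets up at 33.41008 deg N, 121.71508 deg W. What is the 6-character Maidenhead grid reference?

CM93dj

Shift to the Maidenhead origin (180°W, 90°S): lon 58.2849, lat 123.4101.
Field: lon ⌊58.2849/20⌋ = 2 → C; lat ⌊123.4101/10⌋ = 12 → M.
Square: lon ⌊18.2849/2⌋ = 9; lat ⌊3.4101/1⌋ = 3.
Subsquare: lon ⌊0.2849/0.0833333⌋ = 3 → d; lat ⌊0.4101/0.0416667⌋ = 9 → j.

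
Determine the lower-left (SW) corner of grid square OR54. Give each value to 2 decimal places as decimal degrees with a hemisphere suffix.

84.00° N, 110.00° E

Field O=14, R=17: +14·20° lon, +17·10° lat → SW at lon 100°, lat 80°.
Square 5, 4: +5·2° lon, +4·1° lat → SW at lon 110°, lat 84°.
latitude 84.00° N, longitude 110.00° E.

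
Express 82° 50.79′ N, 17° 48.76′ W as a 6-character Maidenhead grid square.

IR12cu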